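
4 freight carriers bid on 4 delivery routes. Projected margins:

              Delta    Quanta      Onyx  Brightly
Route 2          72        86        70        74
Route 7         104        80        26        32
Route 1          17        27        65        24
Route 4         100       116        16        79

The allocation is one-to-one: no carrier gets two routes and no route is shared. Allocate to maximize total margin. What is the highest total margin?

Optimal: Delta→Route 7 ($104k), Quanta→Route 4 ($116k), Onyx→Route 1 ($65k), Brightly→Route 2 ($74k) — total 104+116+65+74 = $359k.
Row-greedy (each carrier in turn takes its best remaining route) gives $314k, worse by 45.
Checked against all permutations: $359k is optimal.

Max total: $359k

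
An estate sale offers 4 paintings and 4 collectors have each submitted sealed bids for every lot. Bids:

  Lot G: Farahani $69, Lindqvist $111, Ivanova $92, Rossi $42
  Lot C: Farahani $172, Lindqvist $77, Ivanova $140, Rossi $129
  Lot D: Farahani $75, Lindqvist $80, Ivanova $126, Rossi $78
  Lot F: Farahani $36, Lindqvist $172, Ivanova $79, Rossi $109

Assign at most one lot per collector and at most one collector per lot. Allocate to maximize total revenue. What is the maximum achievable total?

Max total: $518

Optimal: Farahani→Lot C ($172), Lindqvist→Lot G ($111), Ivanova→Lot D ($126), Rossi→Lot F ($109) — total 172+111+126+109 = $518.
Max-entry greedy (repeatedly take the single best remaining cell) gives $512, worse by 6.
Every other assignment is strictly worse.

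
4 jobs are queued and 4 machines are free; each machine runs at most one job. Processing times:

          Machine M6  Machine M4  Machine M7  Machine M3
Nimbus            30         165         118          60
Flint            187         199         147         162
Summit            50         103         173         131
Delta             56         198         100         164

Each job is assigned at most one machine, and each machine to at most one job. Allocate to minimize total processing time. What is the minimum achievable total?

Min total: 366 min

Optimal: Nimbus→Machine M3 (60 min), Flint→Machine M7 (147 min), Summit→Machine M4 (103 min), Delta→Machine M6 (56 min) — total 60+147+103+56 = 366 min.
Row-greedy (each job in turn takes its cheapest remaining machine) gives 444 min, worse by 78.
Next-best assignment: Nimbus→Machine M6, Flint→Machine M3, Summit→Machine M4, Delta→Machine M7 = 395 min.
Swapping Nimbus↔Delta (Nimbus→Machine M6 30 min, Delta→Machine M3 164 min) adds 78.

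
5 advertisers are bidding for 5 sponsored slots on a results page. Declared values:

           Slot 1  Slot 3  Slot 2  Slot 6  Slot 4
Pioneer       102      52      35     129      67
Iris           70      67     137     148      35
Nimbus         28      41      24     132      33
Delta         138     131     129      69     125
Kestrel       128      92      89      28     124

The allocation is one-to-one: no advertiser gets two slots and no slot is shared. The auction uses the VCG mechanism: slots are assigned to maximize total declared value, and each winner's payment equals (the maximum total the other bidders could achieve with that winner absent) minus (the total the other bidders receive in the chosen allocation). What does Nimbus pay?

Efficient allocation: Pioneer→Slot 1 ($102), Iris→Slot 2 ($137), Nimbus→Slot 6 ($132), Delta→Slot 3 ($131), Kestrel→Slot 4 ($124); total welfare W = $626.
Nimbus receives Slot 6 at value $132, so the others get W − 132 = $494.
Without Nimbus: best allocation of the remaining 4 bidders over all 5 slots is Pioneer→Slot 6 ($129), Iris→Slot 2 ($137), Delta→Slot 1 ($138), Kestrel→Slot 4 ($124), total $528.
VCG payment = (others' best without Nimbus) − (others' welfare with Nimbus) = 528 − 494 = $34.

Nimbus pays $34.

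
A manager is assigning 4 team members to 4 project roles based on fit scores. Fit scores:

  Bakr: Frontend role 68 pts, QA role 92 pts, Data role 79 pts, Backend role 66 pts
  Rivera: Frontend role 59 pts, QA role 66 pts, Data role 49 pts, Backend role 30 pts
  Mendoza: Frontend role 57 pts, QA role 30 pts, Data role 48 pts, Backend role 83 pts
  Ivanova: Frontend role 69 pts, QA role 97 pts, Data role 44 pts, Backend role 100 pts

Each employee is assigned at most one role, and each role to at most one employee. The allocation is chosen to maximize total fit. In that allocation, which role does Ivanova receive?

Optimal: Bakr→Data role (79 pts), Rivera→Frontend role (59 pts), Mendoza→Backend role (83 pts), Ivanova→QA role (97 pts) — total 79+59+83+97 = 318 pts.
Row-greedy (each employee in turn takes its best remaining role) gives 278 pts, worse by 40.
Next-best assignment: Bakr→Data role, Rivera→QA role, Mendoza→Frontend role, Ivanova→Backend role = 302 pts.
Ivanova's own top role is Backend role (100 pts), but forcing Ivanova→Backend role and reassigning the rest optimally gives only 302 pts — worse by 16.

Ivanova receives QA role.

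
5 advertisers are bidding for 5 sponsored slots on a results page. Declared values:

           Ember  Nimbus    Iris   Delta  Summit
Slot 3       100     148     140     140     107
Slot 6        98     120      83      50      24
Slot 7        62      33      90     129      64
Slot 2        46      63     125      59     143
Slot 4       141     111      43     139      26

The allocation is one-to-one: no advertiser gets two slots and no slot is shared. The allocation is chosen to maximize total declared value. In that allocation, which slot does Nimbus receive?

Nimbus receives Slot 6.

Treat this as an assignment problem: match each advertiser to one slot.
Optimal: Ember→Slot 4 ($141), Nimbus→Slot 6 ($120), Iris→Slot 3 ($140), Delta→Slot 7 ($129), Summit→Slot 2 ($143) — total 141+120+140+129+143 = $673.
Row-greedy (each advertiser in turn takes its best remaining slot) gives $567, worse by 106.
Every other assignment is strictly worse.
Nimbus's own top slot is Slot 3 ($148), but forcing Nimbus→Slot 3 and reassigning the rest optimally gives only $644 — worse by 29.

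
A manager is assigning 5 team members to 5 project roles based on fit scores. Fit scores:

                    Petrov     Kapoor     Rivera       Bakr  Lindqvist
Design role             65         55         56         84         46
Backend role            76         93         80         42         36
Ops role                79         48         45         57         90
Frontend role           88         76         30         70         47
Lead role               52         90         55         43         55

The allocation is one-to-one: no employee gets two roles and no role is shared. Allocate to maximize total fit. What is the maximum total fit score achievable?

This is a one-to-one assignment (maximum-weight bipartite matching).
Optimal: Petrov→Frontend role (88 pts), Kapoor→Lead role (90 pts), Rivera→Backend role (80 pts), Bakr→Design role (84 pts), Lindqvist→Ops role (90 pts) — total 88+90+80+84+90 = 432 pts.
Column-greedy (each role in turn goes to its best remaining employee) gives 410 pts, worse by 22.
Next-best assignment: Petrov→Frontend role, Kapoor→Backend role, Rivera→Lead role, Bakr→Design role, Lindqvist→Ops role = 410 pts.
Swapping Lindqvist↔Bakr (Lindqvist→Design role 46 pts, Bakr→Ops role 57 pts) loses 71.

Maximum total: 432 pts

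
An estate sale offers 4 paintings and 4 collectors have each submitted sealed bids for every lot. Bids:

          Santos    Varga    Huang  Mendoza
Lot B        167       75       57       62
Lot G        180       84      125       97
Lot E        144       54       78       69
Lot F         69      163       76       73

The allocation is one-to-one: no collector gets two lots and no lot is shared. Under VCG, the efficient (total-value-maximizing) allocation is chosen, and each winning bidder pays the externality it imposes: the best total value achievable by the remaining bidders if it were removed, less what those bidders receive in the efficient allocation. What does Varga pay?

Efficient allocation: Santos→Lot B ($167), Varga→Lot F ($163), Huang→Lot G ($125), Mendoza→Lot E ($69); total welfare W = $524.
Varga receives Lot F at value $163, so the others get W − 163 = $361.
Without Varga: best allocation of the remaining 3 bidders over all 4 lots is Santos→Lot B ($167), Huang→Lot G ($125), Mendoza→Lot F ($73), total $365.
VCG payment = (others' best without Varga) − (others' welfare with Varga) = 365 − 361 = $4.

Varga pays $4.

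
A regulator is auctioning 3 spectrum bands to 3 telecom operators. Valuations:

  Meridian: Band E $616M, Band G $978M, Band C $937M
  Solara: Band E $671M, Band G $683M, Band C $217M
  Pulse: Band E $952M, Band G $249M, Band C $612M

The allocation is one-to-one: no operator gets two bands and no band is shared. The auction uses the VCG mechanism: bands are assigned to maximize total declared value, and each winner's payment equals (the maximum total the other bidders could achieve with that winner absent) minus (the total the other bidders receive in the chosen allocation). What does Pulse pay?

Pulse pays $29M.

Efficient allocation: Meridian→Band C ($937M), Solara→Band G ($683M), Pulse→Band E ($952M); total welfare W = $2572M.
Pulse receives Band E at value $952M, so the others get W − 952 = $1620M.
Without Pulse: best allocation of the remaining 2 bidders over all 3 bands is Meridian→Band G ($978M), Solara→Band E ($671M), total $1649M.
VCG payment = (others' best without Pulse) − (others' welfare with Pulse) = 1649 − 1620 = $29M.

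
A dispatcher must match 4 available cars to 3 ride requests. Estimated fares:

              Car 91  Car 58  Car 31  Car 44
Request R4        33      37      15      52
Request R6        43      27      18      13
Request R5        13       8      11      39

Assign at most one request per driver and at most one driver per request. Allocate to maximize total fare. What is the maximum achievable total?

Max total: $119

This is a one-to-one assignment (maximum-weight bipartite matching).
Optimal: Car 58→Request R4 ($37), Car 91→Request R6 ($43), Car 44→Request R5 ($39) — total 37+43+39 = $119.
Max-entry greedy (repeatedly take the single best remaining cell) gives $106, worse by 13.
Swapping Car 44↔Car 58 (Car 44→Request R4 $52, Car 58→Request R5 $8) loses 16.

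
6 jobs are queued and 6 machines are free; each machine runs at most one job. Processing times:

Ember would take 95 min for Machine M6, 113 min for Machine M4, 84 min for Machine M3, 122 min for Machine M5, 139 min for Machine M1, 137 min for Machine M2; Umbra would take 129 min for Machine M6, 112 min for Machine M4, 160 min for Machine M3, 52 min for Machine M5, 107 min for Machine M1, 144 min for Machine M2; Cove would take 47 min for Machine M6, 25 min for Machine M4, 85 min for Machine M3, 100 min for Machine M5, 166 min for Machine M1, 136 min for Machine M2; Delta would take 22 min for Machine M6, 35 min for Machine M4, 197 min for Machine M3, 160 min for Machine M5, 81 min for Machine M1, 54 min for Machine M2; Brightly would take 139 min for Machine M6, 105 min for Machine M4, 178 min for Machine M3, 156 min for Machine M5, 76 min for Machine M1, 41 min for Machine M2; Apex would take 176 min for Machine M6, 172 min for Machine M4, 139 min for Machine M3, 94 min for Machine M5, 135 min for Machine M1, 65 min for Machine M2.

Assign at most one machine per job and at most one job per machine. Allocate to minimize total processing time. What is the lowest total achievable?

Optimal: Ember→Machine M3 (84 min), Umbra→Machine M5 (52 min), Cove→Machine M4 (25 min), Delta→Machine M6 (22 min), Brightly→Machine M1 (76 min), Apex→Machine M2 (65 min) — total 84+52+25+22+76+65 = 324 min.
Row-greedy (each job in turn takes its cheapest remaining machine) gives 359 min, worse by 35.
Swapping Cove↔Apex (Cove→Machine M2 136 min, Apex→Machine M4 172 min) adds 218.
Checked against all permutations: 324 min is optimal.

Min total: 324 min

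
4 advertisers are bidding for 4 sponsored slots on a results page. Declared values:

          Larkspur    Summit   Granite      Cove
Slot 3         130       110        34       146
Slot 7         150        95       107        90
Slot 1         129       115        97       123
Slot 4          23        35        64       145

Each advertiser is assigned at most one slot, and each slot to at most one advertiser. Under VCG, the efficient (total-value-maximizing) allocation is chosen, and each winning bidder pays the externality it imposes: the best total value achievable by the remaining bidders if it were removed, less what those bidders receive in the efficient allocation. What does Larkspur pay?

Efficient allocation: Larkspur→Slot 7 ($150), Summit→Slot 3 ($110), Granite→Slot 1 ($97), Cove→Slot 4 ($145); total welfare W = $502.
Larkspur receives Slot 7 at value $150, so the others get W − 150 = $352.
Without Larkspur: best allocation of the remaining 3 bidders over all 4 slots is Summit→Slot 1 ($115), Granite→Slot 7 ($107), Cove→Slot 3 ($146), total $368.
VCG payment = (others' best without Larkspur) − (others' welfare with Larkspur) = 368 − 352 = $16.

Larkspur pays $16.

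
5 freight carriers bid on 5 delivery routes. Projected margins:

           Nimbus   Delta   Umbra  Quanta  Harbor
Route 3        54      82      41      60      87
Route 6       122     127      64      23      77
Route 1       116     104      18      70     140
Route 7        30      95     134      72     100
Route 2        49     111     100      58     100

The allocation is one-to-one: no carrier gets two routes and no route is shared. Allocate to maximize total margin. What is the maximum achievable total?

This is the linear assignment problem.
Optimal: Nimbus→Route 6 ($122k), Delta→Route 2 ($111k), Umbra→Route 7 ($134k), Quanta→Route 3 ($60k), Harbor→Route 1 ($140k) — total 122+111+134+60+140 = $567k.
Max-entry greedy (repeatedly take the single best remaining cell) gives $510k, worse by 57.
Swapping Delta↔Harbor (Delta→Route 1 $104k, Harbor→Route 2 $100k) loses 47.
Every other assignment is strictly worse.

Maximum total: $567k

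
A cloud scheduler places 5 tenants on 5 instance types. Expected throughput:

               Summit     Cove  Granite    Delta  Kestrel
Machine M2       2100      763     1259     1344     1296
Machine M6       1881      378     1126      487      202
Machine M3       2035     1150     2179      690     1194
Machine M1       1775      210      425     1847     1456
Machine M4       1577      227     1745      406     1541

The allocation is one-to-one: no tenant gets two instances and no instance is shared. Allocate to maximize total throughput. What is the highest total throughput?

Maximum total: 8211 ops/s

This is a one-to-one assignment (maximum-weight bipartite matching).
Optimal: Summit→Machine M6 (1881 ops/s), Cove→Machine M2 (763 ops/s), Granite→Machine M3 (2179 ops/s), Delta→Machine M1 (1847 ops/s), Kestrel→Machine M4 (1541 ops/s) — total 1881+763+2179+1847+1541 = 8211 ops/s.
Row-greedy (each tenant in turn takes its best remaining instance) gives 7044 ops/s, worse by 1167.
Swapping Cove↔Summit (Cove→Machine M6 378 ops/s, Summit→Machine M2 2100 ops/s) loses 166.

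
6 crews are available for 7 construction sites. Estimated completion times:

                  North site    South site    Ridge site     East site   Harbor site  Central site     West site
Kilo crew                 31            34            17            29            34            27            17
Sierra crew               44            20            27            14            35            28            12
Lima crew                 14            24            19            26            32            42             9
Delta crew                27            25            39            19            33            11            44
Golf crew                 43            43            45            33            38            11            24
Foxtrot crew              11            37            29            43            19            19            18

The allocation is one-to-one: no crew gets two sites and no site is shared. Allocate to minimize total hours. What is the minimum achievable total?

Minimum total: 87 hours

Optimal: Kilo crew→Ridge site (17 hours), Sierra crew→South site (20 hours), Lima crew→West site (9 hours), Delta crew→East site (19 hours), Golf crew→Central site (11 hours), Foxtrot crew→North site (11 hours) — total 17+20+9+19+11+11 = 87 hours.
Column-greedy (each site in turn goes to its cheapest remaining crew) gives 110 hours, worse by 23.
No other one-to-one assignment undercuts 87 hours.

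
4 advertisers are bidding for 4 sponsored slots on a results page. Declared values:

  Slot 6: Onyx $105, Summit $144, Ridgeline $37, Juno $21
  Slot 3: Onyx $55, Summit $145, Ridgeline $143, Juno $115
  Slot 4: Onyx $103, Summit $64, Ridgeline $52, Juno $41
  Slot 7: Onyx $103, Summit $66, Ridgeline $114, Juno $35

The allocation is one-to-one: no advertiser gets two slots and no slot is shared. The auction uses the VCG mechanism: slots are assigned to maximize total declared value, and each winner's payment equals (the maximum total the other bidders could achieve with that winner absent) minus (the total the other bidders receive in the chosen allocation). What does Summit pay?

Efficient allocation: Onyx→Slot 4 ($103), Summit→Slot 6 ($144), Ridgeline→Slot 7 ($114), Juno→Slot 3 ($115); total welfare W = $476.
Summit receives Slot 6 at value $144, so the others get W − 144 = $332.
Without Summit: best allocation of the remaining 3 bidders over all 4 slots is Onyx→Slot 6 ($105), Ridgeline→Slot 7 ($114), Juno→Slot 3 ($115), total $334.
VCG payment = (others' best without Summit) − (others' welfare with Summit) = 334 − 332 = $2.

Summit pays $2.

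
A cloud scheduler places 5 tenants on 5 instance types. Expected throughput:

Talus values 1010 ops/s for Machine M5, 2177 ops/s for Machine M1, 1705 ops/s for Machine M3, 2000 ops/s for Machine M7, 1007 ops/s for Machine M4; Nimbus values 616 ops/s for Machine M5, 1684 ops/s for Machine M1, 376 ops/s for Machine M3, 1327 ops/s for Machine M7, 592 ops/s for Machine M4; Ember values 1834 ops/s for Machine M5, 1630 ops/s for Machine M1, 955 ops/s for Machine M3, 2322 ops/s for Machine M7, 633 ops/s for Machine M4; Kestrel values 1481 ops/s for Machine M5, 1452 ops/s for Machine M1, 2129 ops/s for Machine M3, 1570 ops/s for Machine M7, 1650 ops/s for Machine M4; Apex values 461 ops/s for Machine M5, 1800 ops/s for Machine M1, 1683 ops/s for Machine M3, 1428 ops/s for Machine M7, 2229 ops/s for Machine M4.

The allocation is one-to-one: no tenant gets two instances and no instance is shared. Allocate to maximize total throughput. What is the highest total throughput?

Max total: 9876 ops/s

Optimal: Talus→Machine M7 (2000 ops/s), Nimbus→Machine M1 (1684 ops/s), Ember→Machine M5 (1834 ops/s), Kestrel→Machine M3 (2129 ops/s), Apex→Machine M4 (2229 ops/s) — total 2000+1684+1834+2129+2229 = 9876 ops/s.
Next-best assignment: Talus→Machine M1, Nimbus→Machine M7, Ember→Machine M5, Kestrel→Machine M3, Apex→Machine M4 = 9696 ops/s.
No other one-to-one assignment exceeds 9876 ops/s.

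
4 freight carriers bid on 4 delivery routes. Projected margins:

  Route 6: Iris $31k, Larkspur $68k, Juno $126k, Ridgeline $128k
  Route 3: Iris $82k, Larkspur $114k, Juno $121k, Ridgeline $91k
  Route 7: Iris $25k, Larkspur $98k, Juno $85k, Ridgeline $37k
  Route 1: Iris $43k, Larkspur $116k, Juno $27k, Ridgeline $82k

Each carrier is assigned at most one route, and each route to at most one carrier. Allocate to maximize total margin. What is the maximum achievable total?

Maximum total: $411k

Optimal: Iris→Route 3 ($82k), Larkspur→Route 1 ($116k), Juno→Route 7 ($85k), Ridgeline→Route 6 ($128k) — total 82+116+85+128 = $411k.
Max-entry greedy (repeatedly take the single best remaining cell) gives $390k, worse by 21.
Swapping Juno↔Larkspur (Juno→Route 1 $27k, Larkspur→Route 7 $98k) loses 76.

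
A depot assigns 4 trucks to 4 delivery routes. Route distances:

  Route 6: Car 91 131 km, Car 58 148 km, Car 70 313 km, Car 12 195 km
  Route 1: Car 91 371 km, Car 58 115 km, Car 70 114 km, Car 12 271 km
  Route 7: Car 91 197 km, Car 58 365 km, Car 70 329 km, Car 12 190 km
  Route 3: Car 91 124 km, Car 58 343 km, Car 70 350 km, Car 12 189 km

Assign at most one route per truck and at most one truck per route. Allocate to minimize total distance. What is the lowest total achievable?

Treat this as an assignment problem: match each truck to one route.
Optimal: Car 91→Route 3 (124 km), Car 58→Route 6 (148 km), Car 70→Route 1 (114 km), Car 12→Route 7 (190 km) — total 124+148+114+190 = 576 km.
Row-greedy (each truck in turn takes its cheapest remaining route) gives 742 km, worse by 166.
Next-best assignment: Car 91→Route 7, Car 58→Route 6, Car 70→Route 1, Car 12→Route 3 = 648 km.

Min total: 576 km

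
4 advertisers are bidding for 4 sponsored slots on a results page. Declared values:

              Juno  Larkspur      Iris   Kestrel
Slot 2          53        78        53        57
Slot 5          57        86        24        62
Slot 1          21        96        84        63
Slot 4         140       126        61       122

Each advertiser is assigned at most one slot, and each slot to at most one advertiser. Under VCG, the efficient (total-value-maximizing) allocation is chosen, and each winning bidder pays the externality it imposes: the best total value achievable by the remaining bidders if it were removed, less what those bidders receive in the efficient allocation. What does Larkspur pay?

Efficient allocation: Juno→Slot 4 ($140), Larkspur→Slot 5 ($86), Iris→Slot 1 ($84), Kestrel→Slot 2 ($57); total welfare W = $367.
Larkspur receives Slot 5 at value $86, so the others get W − 86 = $281.
Without Larkspur: best allocation of the remaining 3 bidders over all 4 slots is Juno→Slot 4 ($140), Iris→Slot 1 ($84), Kestrel→Slot 5 ($62), total $286.
VCG payment = (others' best without Larkspur) − (others' welfare with Larkspur) = 286 − 281 = $5.

Larkspur pays $5.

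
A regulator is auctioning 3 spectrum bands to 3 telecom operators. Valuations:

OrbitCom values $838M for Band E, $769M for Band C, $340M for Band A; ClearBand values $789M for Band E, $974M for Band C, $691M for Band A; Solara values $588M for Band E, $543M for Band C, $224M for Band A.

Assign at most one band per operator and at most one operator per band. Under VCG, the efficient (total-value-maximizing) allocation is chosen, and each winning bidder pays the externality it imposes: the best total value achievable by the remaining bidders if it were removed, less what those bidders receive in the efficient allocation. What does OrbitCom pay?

OrbitCom pays $328M.

Efficient allocation: OrbitCom→Band E ($838M), ClearBand→Band A ($691M), Solara→Band C ($543M); total welfare W = $2072M.
OrbitCom receives Band E at value $838M, so the others get W − 838 = $1234M.
Without OrbitCom: best allocation of the remaining 2 bidders over all 3 bands is ClearBand→Band C ($974M), Solara→Band E ($588M), total $1562M.
VCG payment = (others' best without OrbitCom) − (others' welfare with OrbitCom) = 1562 − 1234 = $328M.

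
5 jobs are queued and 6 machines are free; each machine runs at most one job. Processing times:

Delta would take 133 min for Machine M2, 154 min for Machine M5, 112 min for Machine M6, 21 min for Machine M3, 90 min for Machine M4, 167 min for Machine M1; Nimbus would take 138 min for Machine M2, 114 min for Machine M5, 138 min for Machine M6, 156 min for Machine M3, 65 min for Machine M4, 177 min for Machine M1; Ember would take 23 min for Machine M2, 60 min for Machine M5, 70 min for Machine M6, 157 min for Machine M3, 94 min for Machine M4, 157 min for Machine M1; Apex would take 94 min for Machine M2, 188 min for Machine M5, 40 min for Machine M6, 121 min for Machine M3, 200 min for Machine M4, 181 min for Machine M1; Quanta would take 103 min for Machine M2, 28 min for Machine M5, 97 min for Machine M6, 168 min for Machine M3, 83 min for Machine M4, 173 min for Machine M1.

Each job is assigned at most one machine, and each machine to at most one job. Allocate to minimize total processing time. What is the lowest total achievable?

Min total: 177 min

Optimal: Delta→Machine M3 (21 min), Nimbus→Machine M4 (65 min), Ember→Machine M2 (23 min), Apex→Machine M6 (40 min), Quanta→Machine M5 (28 min) — total 21+65+23+40+28 = 177 min.
Swapping Apex↔Quanta (Apex→Machine M5 188 min, Quanta→Machine M6 97 min) adds 217.
Every other assignment is strictly worse.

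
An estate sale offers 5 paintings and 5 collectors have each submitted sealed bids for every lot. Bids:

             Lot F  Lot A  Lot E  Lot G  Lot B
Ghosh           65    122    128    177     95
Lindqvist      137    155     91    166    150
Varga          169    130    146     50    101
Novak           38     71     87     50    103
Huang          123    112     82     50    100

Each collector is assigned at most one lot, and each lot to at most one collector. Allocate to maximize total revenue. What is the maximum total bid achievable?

Max total: $704

Optimal: Ghosh→Lot G ($177), Lindqvist→Lot A ($155), Varga→Lot E ($146), Novak→Lot B ($103), Huang→Lot F ($123) — total 177+155+146+103+123 = $704.
Max-entry greedy (repeatedly take the single best remaining cell) gives $686, worse by 18.
Swapping Varga↔Ghosh (Varga→Lot G $50, Ghosh→Lot E $128) loses 145.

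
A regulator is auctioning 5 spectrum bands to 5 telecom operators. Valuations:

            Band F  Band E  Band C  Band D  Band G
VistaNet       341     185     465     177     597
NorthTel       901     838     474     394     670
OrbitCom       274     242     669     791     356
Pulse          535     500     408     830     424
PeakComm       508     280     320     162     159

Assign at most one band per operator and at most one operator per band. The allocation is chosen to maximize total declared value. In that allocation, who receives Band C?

This is a one-to-one assignment (maximum-weight bipartite matching).
Optimal: VistaNet→Band G ($597M), NorthTel→Band E ($838M), OrbitCom→Band C ($669M), Pulse→Band D ($830M), PeakComm→Band F ($508M) — total 597+838+669+830+508 = $3442M.
Row-greedy (each operator in turn takes its best remaining band) gives $3109M, worse by 333.
Swapping VistaNet↔NorthTel (VistaNet→Band E $185M, NorthTel→Band G $670M) loses 580.
OrbitCom's own top band is Band D ($791M), but forcing OrbitCom→Band D and reassigning the rest optimally gives only $3142M — worse by 300.

OrbitCom receives Band C.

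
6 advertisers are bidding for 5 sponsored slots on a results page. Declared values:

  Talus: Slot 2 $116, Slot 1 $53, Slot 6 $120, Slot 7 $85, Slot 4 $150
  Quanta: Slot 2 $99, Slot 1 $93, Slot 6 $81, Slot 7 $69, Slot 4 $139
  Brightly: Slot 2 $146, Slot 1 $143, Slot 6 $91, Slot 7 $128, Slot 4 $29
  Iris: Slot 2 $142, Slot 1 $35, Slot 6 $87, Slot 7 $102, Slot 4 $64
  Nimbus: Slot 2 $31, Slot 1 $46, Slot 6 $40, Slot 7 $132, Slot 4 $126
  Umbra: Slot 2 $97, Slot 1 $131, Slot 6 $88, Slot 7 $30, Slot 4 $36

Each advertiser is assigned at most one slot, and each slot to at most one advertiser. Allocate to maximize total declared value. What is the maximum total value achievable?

This is a one-to-one assignment (maximum-weight bipartite matching).
Optimal: Iris→Slot 2 ($142), Brightly→Slot 1 ($143), Talus→Slot 6 ($120), Nimbus→Slot 7 ($132), Quanta→Slot 4 ($139) — total 142+143+120+132+139 = $676.

Max total: $676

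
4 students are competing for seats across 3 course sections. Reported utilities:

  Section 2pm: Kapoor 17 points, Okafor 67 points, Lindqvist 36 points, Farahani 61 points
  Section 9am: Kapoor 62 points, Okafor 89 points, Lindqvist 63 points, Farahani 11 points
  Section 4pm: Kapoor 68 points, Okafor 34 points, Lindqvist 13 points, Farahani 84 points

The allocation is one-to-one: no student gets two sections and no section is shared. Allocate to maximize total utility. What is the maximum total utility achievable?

Optimal: Farahani→Section 2pm (61 points), Okafor→Section 9am (89 points), Kapoor→Section 4pm (68 points) — total 61+89+68 = 218 points.
Swapping Okafor↔Kapoor (Okafor→Section 4pm 34 points, Kapoor→Section 9am 62 points) loses 61.
No other one-to-one assignment exceeds 218 points.

Maximum total: 218 points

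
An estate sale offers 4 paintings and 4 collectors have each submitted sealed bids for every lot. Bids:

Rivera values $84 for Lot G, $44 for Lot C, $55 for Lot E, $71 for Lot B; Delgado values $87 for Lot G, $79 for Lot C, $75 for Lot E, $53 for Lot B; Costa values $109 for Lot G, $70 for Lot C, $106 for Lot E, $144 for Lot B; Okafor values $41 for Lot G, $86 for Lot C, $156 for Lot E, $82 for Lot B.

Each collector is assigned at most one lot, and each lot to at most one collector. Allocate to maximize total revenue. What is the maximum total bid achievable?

Maximum total: $463

Optimal: Rivera→Lot G ($84), Delgado→Lot C ($79), Costa→Lot B ($144), Okafor→Lot E ($156) — total 84+79+144+156 = $463.
Max-entry greedy (repeatedly take the single best remaining cell) gives $431, worse by 32.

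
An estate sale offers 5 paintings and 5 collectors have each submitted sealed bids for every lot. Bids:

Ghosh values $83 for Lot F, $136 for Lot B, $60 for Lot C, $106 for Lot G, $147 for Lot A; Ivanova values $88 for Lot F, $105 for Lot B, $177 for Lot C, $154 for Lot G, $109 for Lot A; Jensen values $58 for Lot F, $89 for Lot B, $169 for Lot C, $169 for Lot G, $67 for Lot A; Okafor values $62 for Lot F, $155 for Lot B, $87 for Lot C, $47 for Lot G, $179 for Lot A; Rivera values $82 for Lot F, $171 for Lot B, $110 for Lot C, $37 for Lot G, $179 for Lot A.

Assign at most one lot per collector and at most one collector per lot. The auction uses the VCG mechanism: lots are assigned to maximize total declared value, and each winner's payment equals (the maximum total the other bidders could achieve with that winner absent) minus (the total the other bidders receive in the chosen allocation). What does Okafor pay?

Okafor pays $64.

Efficient allocation: Ghosh→Lot F ($83), Ivanova→Lot C ($177), Jensen→Lot G ($169), Okafor→Lot A ($179), Rivera→Lot B ($171); total welfare W = $779.
Okafor receives Lot A at value $179, so the others get W − 179 = $600.
Without Okafor: best allocation of the remaining 4 bidders over all 5 lots is Ghosh→Lot A ($147), Ivanova→Lot C ($177), Jensen→Lot G ($169), Rivera→Lot B ($171), total $664.
VCG payment = (others' best without Okafor) − (others' welfare with Okafor) = 664 − 600 = $64.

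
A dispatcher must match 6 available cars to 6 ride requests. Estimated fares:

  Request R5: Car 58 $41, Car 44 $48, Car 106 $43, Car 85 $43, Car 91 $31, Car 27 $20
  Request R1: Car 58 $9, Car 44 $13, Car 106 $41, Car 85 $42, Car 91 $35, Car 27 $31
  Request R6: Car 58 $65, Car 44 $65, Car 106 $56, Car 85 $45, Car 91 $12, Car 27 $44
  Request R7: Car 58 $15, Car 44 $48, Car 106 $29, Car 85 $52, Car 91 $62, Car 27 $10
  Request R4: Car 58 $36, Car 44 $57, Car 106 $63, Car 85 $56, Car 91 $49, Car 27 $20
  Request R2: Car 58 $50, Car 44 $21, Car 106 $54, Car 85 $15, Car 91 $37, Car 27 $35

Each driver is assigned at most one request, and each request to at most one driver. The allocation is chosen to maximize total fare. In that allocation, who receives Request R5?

Optimal: Car 58→Request R6 ($65), Car 44→Request R5 ($48), Car 106→Request R2 ($54), Car 85→Request R4 ($56), Car 91→Request R7 ($62), Car 27→Request R1 ($31) — total 65+48+54+56+62+31 = $316.
Row-greedy (each driver in turn takes its best remaining request) gives $283, worse by 33.
Swapping Car 58↔Car 27 (Car 58→Request R1 $9, Car 27→Request R6 $44) loses 43.
Car 44's own top request is Request R6 ($65), but forcing Car 44→Request R6 and reassigning the rest optimally gives only $314 — worse by 2.

Car 44 receives Request R5.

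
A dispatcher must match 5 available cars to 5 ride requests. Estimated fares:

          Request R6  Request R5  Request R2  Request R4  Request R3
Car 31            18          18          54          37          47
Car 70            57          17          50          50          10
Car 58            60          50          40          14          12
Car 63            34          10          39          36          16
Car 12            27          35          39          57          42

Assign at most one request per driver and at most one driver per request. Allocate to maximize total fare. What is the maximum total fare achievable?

Max total: $250

Optimal: Car 31→Request R3 ($47), Car 70→Request R6 ($57), Car 58→Request R5 ($50), Car 63→Request R2 ($39), Car 12→Request R4 ($57) — total 47+57+50+39+57 = $250.
Max-entry greedy (repeatedly take the single best remaining cell) gives $204, worse by 46.
Swapping Car 70↔Car 58 (Car 70→Request R5 $17, Car 58→Request R6 $60) loses 30.
No other one-to-one assignment exceeds $250.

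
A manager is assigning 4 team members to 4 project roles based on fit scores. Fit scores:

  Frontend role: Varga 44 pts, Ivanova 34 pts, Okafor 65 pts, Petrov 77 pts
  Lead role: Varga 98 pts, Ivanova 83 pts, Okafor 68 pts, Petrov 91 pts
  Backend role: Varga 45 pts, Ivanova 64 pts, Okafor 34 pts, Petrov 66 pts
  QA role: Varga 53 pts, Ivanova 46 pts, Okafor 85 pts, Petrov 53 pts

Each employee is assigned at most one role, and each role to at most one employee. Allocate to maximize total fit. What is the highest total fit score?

Optimal: Varga→Lead role (98 pts), Ivanova→Backend role (64 pts), Okafor→QA role (85 pts), Petrov→Frontend role (77 pts) — total 98+64+85+77 = 324 pts.
Next-best assignment: Varga→Backend role, Ivanova→Lead role, Okafor→QA role, Petrov→Frontend role = 290 pts.
Swapping Petrov↔Ivanova (Petrov→Backend role 66 pts, Ivanova→Frontend role 34 pts) loses 41.
Every other assignment is strictly worse.

Max total: 324 pts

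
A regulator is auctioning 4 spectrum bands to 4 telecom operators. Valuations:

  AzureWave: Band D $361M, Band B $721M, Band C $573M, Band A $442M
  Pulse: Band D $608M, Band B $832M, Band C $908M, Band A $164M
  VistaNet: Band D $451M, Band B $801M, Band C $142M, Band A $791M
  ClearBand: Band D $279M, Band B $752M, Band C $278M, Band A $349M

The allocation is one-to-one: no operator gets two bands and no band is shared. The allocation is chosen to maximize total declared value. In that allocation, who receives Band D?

Optimal: AzureWave→Band D ($361M), Pulse→Band C ($908M), VistaNet→Band A ($791M), ClearBand→Band B ($752M) — total 361+908+791+752 = $2812M.
Max-entry greedy (repeatedly take the single best remaining cell) gives $2430M, worse by 382.
Swapping ClearBand↔AzureWave (ClearBand→Band D $279M, AzureWave→Band B $721M) loses 113.
AzureWave's own top band is Band B ($721M), but forcing AzureWave→Band B and reassigning the rest optimally gives only $2699M — worse by 113.

AzureWave receives Band D.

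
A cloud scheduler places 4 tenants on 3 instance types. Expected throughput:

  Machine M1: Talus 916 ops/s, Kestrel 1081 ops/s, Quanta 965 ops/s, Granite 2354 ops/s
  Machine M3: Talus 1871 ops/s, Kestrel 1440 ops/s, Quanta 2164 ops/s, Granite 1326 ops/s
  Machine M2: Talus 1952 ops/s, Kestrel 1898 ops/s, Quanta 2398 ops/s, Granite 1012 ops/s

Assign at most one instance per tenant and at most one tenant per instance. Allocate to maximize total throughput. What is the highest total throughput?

Max total: 6623 ops/s

Optimal: Granite→Machine M1 (2354 ops/s), Talus→Machine M3 (1871 ops/s), Quanta→Machine M2 (2398 ops/s) — total 2354+1871+2398 = 6623 ops/s.
Column-greedy (each instance in turn goes to its best remaining tenant) gives 6470 ops/s, worse by 153.
Swapping Granite↔Quanta (Granite→Machine M2 1012 ops/s, Quanta→Machine M1 965 ops/s) loses 2775.
Every other assignment is strictly worse.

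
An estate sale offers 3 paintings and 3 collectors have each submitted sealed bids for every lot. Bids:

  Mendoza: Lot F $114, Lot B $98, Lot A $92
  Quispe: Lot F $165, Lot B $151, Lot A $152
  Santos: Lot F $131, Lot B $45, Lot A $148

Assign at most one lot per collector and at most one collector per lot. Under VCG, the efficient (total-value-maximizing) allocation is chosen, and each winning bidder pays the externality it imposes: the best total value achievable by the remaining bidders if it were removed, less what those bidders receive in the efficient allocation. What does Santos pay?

Santos pays $1.

Efficient allocation: Mendoza→Lot F ($114), Quispe→Lot B ($151), Santos→Lot A ($148); total welfare W = $413.
Santos receives Lot A at value $148, so the others get W − 148 = $265.
Without Santos: best allocation of the remaining 2 bidders over all 3 lots is Mendoza→Lot F ($114), Quispe→Lot A ($152), total $266.
VCG payment = (others' best without Santos) − (others' welfare with Santos) = 266 − 265 = $1.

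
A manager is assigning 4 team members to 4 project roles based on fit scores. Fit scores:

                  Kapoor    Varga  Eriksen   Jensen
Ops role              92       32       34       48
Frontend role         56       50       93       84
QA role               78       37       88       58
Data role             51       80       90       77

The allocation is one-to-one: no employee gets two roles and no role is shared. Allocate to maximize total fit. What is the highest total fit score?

Optimal: Kapoor→Ops role (92 pts), Varga→Data role (80 pts), Eriksen→QA role (88 pts), Jensen→Frontend role (84 pts) — total 92+80+88+84 = 344 pts.
Column-greedy (each role in turn goes to its best remaining employee) gives 323 pts, worse by 21.

Maximum total: 344 pts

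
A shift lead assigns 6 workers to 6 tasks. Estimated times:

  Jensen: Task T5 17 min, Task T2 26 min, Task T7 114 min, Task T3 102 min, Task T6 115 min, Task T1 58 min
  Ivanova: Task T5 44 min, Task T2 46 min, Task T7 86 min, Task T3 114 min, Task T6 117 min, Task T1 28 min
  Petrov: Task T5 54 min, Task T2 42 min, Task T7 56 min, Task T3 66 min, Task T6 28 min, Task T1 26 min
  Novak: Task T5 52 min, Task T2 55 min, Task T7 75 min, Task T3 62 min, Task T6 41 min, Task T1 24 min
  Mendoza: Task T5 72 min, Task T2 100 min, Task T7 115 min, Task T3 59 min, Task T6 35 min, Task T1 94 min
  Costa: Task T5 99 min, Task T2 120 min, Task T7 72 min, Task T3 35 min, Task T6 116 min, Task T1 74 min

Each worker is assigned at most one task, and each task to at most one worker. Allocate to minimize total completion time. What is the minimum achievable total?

Optimal: Jensen→Task T5 (17 min), Ivanova→Task T2 (46 min), Petrov→Task T7 (56 min), Novak→Task T1 (24 min), Mendoza→Task T6 (35 min), Costa→Task T3 (35 min) — total 17+46+56+24+35+35 = 213 min.
Min-entry greedy (repeatedly take the single cheapest remaining cell) gives 265 min, worse by 52.
Every other assignment is strictly worse.

Minimum total: 213 min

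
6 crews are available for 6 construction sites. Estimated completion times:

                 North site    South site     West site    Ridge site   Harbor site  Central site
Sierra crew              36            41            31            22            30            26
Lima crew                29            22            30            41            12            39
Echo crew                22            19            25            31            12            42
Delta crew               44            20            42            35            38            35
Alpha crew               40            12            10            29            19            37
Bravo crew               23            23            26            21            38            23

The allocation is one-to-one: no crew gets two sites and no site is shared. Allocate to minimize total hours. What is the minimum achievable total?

This is the linear assignment problem.
Optimal: Sierra crew→Ridge site (22 hours), Lima crew→Harbor site (12 hours), Echo crew→North site (22 hours), Delta crew→South site (20 hours), Alpha crew→West site (10 hours), Bravo crew→Central site (23 hours) — total 22+12+22+20+10+23 = 109 hours.
Row-greedy (each crew in turn takes its cheapest remaining site) gives 121 hours, worse by 12.
Next-best assignment: Sierra crew→Central site, Lima crew→Harbor site, Echo crew→North site, Delta crew→South site, Alpha crew→West site, Bravo crew→Ridge site = 111 hours.
Swapping Delta crew↔Sierra crew (Delta crew→Ridge site 35 hours, Sierra crew→South site 41 hours) adds 34.
No other one-to-one assignment undercuts 109 hours.

Minimum total: 109 hours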